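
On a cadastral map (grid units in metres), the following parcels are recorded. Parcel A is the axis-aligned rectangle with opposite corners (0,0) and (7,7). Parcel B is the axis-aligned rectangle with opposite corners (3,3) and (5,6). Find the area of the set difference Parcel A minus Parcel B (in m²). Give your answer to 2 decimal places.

43.00

|Parcel A∩Parcel B|: x∈[3,5], y∈[3,6] → 2·3 = 6.
|Parcel A| = 49.
|Parcel A ∖ Parcel B| = |Parcel A| − |Parcel A∩Parcel B| = 49 − 6 = 43.00.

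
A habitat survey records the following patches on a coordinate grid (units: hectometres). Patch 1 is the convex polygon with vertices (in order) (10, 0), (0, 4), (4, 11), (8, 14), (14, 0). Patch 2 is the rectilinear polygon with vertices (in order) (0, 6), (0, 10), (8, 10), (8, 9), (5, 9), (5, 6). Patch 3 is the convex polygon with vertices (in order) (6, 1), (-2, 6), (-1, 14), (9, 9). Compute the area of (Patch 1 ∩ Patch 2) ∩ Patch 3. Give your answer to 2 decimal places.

The region (Patch 1 ∩ Patch 2) ∩ Patch 3 is the polygon with vertices (7,10), (8,9.5), (8,9), (5,9), (5,6), (1.143,6), (3.429,10).
By the shoelace formula its area is 13.61.

13.61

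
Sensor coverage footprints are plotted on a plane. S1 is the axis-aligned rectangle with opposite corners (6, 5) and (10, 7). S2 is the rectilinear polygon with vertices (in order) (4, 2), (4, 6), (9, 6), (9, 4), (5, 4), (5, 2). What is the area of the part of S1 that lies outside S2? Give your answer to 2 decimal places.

5.00

|S1| = 8, |S1∩S2| = 3.
|S1 ∖ S2| = |S1| − |S1∩S2| = 8 − 3 = 5.00.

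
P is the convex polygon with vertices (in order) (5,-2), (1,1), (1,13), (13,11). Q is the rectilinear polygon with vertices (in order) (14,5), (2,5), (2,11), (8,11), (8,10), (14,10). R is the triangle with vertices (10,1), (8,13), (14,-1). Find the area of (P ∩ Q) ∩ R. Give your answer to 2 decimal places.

5.05

The region (P ∩ Q) ∩ R is the polygon with vertices (9.286,10), (10.558,7.032), (9.328,5.033), (8.5,10).
By the shoelace formula its area is 5.05.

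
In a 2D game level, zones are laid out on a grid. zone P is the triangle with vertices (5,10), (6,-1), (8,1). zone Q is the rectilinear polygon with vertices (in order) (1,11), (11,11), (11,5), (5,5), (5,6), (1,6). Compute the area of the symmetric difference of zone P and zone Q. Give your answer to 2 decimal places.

|zone P| = 12, |zone Q| = 56, |zone P∩zone Q| = 3.0303.
|zone P △ zone Q| = |zone P| + |zone Q| − 2·|zone P∩zone Q| = 12 + 56 − 6.0606 = 61.94.

61.94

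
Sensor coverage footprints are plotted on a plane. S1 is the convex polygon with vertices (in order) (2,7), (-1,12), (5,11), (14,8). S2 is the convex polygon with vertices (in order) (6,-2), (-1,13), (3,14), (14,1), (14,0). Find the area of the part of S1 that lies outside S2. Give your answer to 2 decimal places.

10.31

|S1| = 36, |S1∩S2| = 25.6933.
|S1 ∖ S2| = |S1| − |S1∩S2| = 36 − 25.6933 = 10.31.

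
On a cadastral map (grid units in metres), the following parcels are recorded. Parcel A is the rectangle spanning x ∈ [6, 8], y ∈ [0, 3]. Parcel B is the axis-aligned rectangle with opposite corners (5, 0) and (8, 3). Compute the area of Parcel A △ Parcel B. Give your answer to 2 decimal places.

|Parcel A∩Parcel B|: x∈[6,8], y∈[0,3] → 2·3 = 6.
|Parcel A △ Parcel B| = |Parcel A| + |Parcel B| − 2·|Parcel A∩Parcel B| = 6 + 9 − 12 = 3.00.

3.00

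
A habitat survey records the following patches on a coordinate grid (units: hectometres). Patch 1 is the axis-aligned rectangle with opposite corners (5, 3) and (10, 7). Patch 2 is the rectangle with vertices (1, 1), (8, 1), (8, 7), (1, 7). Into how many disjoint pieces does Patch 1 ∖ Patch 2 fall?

1

Patch 1 ∖ Patch 2 is a single connected region.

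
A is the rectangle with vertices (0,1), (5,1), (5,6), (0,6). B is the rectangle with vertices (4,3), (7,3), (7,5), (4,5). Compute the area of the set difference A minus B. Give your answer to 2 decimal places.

|A∩B|: x∈[4,5], y∈[3,5] → 1·2 = 2.
|A| = 25.
|A ∖ B| = |A| − |A∩B| = 25 − 2 = 23.00.

23.00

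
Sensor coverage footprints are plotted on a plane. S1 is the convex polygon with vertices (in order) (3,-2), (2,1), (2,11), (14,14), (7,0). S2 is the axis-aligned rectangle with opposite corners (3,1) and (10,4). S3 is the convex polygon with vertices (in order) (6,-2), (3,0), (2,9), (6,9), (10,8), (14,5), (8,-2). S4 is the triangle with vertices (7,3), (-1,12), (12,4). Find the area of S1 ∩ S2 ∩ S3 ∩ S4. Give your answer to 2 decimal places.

The intersection is the polygon with vertices (9,4), (8.667,3.333), (7,3), (6.111,4).
By the shoelace formula its area is 1.94.

1.94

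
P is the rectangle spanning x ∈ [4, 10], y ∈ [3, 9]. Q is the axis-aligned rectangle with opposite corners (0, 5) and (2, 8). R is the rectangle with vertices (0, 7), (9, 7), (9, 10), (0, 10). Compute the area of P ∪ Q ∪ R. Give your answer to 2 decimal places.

57.00

By inclusion–exclusion:
Individual areas: |P| = 36, |Q| = 6, |R| = 27.
|P∩Q| = 0 (no overlap).
|P∩R|: x∈[4,9], y∈[7,9] → 5·2 = 10.
|Q∩R|: x∈[0,2], y∈[7,8] → 2·1 = 2.
|P∩Q∩R| = 0.
|P ∪ Q ∪ R| = 69 − 12 + 0 = 57.00.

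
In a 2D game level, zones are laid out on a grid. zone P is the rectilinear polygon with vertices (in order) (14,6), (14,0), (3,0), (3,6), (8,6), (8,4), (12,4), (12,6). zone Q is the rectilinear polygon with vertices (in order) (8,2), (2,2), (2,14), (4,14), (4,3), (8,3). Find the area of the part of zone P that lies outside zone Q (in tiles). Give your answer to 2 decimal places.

|zone P| = 58, |zone P∩zone Q| = 8.
|zone P ∖ zone Q| = |zone P| − |zone P∩zone Q| = 58 − 8 = 50.00.

50.00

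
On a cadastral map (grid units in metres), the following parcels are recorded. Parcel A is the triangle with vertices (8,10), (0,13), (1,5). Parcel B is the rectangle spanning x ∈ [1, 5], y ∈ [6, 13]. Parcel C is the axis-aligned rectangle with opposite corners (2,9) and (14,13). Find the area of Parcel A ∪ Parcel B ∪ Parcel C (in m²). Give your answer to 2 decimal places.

69.43

By inclusion–exclusion:
Individual areas: |Parcel A| = 30.5, |Parcel B| = 28, |Parcel C| = 48.
|Parcel A∩Parcel B| = 21.0857.
|Parcel A∩Parcel C| = 12.05.
|Parcel B∩Parcel C|: x∈[2,5], y∈[9,13] → 3·4 = 12.
|Parcel A∩Parcel B∩Parcel C| = 8.0625.
|Parcel A ∪ Parcel B ∪ Parcel C| = 106.5 − 45.1357 + 8.0625 = 69.43.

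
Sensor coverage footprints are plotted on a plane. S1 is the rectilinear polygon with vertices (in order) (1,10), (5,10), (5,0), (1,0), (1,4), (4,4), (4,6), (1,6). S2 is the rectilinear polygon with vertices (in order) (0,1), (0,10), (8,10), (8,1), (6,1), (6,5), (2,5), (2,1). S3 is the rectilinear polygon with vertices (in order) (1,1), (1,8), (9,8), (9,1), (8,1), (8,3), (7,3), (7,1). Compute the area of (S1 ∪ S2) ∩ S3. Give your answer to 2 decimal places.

|S1 ∪ S2| = 70.
|(S1 ∪ S2) ∩ S3| = 41.00.

41.00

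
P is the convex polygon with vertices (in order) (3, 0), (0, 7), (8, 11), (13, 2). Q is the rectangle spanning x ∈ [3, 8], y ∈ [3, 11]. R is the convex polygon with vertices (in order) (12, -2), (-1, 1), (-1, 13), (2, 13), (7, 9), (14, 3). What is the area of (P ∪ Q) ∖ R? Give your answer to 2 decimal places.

|P ∪ Q| = 90.25.
|(P ∪ Q) ∩ R| = 80.9841.
|(P ∪ Q) ∖ R| = 90.25 − 80.9841 = 9.27.

9.27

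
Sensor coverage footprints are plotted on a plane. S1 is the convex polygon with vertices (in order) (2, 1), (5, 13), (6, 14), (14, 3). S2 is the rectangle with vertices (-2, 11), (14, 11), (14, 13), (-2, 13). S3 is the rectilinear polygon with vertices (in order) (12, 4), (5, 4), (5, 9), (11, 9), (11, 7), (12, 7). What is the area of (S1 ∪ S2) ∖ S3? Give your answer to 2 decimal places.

|S1 ∪ S2| = 105.0909.
|(S1 ∪ S2) ∩ S3| = 31.1534.
|(S1 ∪ S2) ∖ S3| = 105.0909 − 31.1534 = 73.94.

73.94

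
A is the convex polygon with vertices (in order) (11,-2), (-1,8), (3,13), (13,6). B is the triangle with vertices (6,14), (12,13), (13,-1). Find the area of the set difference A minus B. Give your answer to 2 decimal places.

84.49

|A| = 97, |A∩B| = 12.5108.
|A ∖ B| = |A| − |A∩B| = 97 − 12.5108 = 84.49.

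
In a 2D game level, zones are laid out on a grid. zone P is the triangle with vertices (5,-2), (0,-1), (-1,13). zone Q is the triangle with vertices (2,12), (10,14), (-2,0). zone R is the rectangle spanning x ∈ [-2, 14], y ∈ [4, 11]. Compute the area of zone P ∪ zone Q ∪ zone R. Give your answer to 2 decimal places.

By inclusion–exclusion:
Individual areas: |zone P| = 34.5, |zone Q| = 44, |zone R| = 112.
|zone P∩zone Q| = 8.3287.
|zone P∩zone R| = 12.65.
|zone Q∩zone R| = 27.5.
|zone P∩zone Q∩zone R| = 6.6116.
|zone P ∪ zone Q ∪ zone R| = 190.5 − 48.4787 + 6.6116 = 148.63.

148.63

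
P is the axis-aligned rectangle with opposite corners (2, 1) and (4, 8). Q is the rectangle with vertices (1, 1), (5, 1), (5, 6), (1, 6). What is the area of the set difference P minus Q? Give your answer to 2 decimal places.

4.00

|P∩Q|: x∈[2,4], y∈[1,6] → 2·5 = 10.
|P| = 14.
|P ∖ Q| = |P| − |P∩Q| = 14 − 10 = 4.00.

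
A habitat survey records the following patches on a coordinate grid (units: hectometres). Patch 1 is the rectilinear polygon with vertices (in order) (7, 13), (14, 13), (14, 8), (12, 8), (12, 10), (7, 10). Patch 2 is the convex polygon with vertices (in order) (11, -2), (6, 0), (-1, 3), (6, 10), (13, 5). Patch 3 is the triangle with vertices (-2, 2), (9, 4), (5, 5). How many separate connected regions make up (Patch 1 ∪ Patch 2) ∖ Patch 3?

(Patch 1 ∪ Patch 2) ∖ Patch 3 splits into 2 disjoint pieces (area 25, area 80.4813).

2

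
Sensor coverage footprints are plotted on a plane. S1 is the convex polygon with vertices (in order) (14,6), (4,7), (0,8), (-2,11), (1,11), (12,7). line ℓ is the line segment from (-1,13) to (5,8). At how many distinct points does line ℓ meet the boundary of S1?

1

The segment meets the boundary at (1.71,10.742).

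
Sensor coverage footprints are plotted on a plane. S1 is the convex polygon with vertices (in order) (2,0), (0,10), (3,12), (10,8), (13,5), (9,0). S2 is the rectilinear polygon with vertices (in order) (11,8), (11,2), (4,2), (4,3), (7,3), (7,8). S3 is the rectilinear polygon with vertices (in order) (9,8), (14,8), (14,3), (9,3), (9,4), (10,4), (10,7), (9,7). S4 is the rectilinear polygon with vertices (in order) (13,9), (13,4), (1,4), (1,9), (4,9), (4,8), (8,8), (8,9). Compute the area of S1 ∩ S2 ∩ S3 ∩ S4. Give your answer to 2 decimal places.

4.50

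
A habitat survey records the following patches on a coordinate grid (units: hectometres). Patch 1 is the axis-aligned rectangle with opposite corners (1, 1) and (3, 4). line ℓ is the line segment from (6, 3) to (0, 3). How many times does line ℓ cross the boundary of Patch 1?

The segment meets the boundary at (1,3), (3,3).

2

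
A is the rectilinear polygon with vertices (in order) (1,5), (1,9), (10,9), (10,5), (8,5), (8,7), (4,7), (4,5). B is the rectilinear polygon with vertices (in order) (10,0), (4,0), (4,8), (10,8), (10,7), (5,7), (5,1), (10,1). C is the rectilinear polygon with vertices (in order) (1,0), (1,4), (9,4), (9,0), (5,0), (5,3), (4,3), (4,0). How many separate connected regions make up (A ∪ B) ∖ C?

3

(A ∪ B) ∖ C splits into 3 disjoint pieces (area 31, area 3, area 1).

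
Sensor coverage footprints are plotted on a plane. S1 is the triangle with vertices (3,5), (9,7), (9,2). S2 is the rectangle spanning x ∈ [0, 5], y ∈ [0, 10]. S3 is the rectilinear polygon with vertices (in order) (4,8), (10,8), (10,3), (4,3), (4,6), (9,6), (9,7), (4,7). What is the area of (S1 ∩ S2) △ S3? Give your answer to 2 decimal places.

|S1 ∩ S2| = 1.6667.
|(S1 ∩ S2) ∩ S3| = 1.25.
|(S1 ∩ S2) △ S3| = 1.6667 + 25 − 2.5 = 24.17.

24.17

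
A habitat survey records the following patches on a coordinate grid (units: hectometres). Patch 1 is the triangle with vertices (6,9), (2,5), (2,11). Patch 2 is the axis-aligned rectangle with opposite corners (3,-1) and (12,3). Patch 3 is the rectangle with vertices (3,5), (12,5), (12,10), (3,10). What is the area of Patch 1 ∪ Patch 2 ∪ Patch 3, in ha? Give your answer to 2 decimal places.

By inclusion–exclusion:
Individual areas: |Patch 1| = 12, |Patch 2| = 36, |Patch 3| = 45.
|Patch 1∩Patch 2| = 0.
|Patch 1∩Patch 3| = 6.5.
|Patch 2∩Patch 3| = 0 (no overlap).
|Patch 1∩Patch 2∩Patch 3| = 0.
|Patch 1 ∪ Patch 2 ∪ Patch 3| = 93 − 6.5 + 0 = 86.50.

86.50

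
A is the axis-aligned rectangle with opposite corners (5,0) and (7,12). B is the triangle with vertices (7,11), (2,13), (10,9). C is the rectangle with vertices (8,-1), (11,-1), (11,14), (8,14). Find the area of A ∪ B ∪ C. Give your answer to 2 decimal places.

By inclusion–exclusion:
Individual areas: |A| = 24, |B| = 2, |C| = 45.
|A∩B| = 0.8.
|A∩C| = 0 (no overlap).
|B∩C| = 0.3333.
|A∩B∩C| = 0.
|A ∪ B ∪ C| = 71 − 1.1333 + 0 = 69.87.

69.87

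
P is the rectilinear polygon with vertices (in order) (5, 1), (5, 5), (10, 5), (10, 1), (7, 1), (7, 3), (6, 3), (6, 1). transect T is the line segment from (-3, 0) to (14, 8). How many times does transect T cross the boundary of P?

The segment meets the boundary at (7.625,5), (5,3.765).

2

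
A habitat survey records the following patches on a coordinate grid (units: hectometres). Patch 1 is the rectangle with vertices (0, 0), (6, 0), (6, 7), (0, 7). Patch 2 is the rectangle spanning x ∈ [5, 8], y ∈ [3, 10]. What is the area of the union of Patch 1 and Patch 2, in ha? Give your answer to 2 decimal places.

By inclusion–exclusion:
Individual areas: |Patch 1| = 42, |Patch 2| = 21.
|Patch 1∩Patch 2|: x∈[5,6], y∈[3,7] → 1·4 = 4.
|Patch 1 ∪ Patch 2| = 63 − 4 = 59.00.

59.00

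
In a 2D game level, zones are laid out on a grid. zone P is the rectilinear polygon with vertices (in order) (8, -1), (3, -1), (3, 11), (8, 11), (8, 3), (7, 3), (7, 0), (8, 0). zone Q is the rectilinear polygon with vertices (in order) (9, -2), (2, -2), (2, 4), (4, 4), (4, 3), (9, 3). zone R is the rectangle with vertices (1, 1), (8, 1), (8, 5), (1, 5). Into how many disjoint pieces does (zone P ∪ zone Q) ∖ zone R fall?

2

(zone P ∪ zone Q) ∖ zone R splits into 2 disjoint pieces (area 30, area 23).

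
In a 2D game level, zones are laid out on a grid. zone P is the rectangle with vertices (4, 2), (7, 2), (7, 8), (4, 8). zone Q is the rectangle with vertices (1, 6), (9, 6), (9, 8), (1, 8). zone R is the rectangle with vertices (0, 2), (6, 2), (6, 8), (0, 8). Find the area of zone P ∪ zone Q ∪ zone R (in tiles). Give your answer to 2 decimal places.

46.00

By inclusion–exclusion:
Individual areas: |zone P| = 18, |zone Q| = 16, |zone R| = 36.
|zone P∩zone Q|: x∈[4,7], y∈[6,8] → 3·2 = 6.
|zone P∩zone R|: x∈[4,6], y∈[2,8] → 2·6 = 12.
|zone Q∩zone R|: x∈[1,6], y∈[6,8] → 5·2 = 10.
|zone P∩zone Q∩zone R| = 4.
|zone P ∪ zone Q ∪ zone R| = 70 − 28 + 4 = 46.00.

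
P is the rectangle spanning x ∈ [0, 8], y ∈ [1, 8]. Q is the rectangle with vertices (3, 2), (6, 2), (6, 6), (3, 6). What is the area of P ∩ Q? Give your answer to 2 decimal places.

12.00

|P∩Q|: x∈[3,6], y∈[2,6] → 3·4 = 12.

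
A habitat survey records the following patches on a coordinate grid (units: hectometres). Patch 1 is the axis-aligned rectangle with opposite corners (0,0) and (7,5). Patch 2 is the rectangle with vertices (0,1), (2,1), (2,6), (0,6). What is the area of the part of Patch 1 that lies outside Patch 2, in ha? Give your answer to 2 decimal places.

|Patch 1∩Patch 2|: x∈[0,2], y∈[1,5] → 2·4 = 8.
|Patch 1| = 35.
|Patch 1 ∖ Patch 2| = |Patch 1| − |Patch 1∩Patch 2| = 35 − 8 = 27.00.

27.00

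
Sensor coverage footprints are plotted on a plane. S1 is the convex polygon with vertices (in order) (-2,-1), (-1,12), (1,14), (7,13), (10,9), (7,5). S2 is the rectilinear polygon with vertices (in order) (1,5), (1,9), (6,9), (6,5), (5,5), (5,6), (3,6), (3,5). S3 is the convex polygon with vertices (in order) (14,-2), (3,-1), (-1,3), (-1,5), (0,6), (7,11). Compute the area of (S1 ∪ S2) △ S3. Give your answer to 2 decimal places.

|S1 ∪ S2| = 106.5.
|(S1 ∪ S2) ∩ S3| = 48.6418.
|(S1 ∪ S2) △ S3| = 106.5 + 109 − 97.2836 = 118.22.

118.22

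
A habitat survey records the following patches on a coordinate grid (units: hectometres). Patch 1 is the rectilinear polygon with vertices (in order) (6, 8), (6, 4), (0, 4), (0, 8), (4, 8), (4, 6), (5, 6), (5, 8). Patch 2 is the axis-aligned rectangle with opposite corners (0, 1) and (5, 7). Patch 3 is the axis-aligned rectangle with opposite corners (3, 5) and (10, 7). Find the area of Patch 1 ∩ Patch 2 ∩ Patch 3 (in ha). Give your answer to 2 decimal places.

3.00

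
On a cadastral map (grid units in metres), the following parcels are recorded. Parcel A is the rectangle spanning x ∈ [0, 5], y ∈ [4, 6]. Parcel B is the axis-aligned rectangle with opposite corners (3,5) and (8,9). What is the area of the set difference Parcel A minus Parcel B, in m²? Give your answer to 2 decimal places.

8.00

|Parcel A∩Parcel B|: x∈[3,5], y∈[5,6] → 2·1 = 2.
|Parcel A| = 10.
|Parcel A ∖ Parcel B| = |Parcel A| − |Parcel A∩Parcel B| = 10 − 2 = 8.00.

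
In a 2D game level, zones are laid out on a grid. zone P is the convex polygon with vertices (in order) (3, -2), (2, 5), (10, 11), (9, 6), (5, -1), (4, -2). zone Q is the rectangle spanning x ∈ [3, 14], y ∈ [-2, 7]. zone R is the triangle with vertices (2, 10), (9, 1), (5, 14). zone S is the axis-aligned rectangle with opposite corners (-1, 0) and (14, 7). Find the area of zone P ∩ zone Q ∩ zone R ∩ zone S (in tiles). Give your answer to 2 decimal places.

6.82

The intersection is the polygon with vertices (8,4.25), (7.353,3.118), (4.456,6.842), (4.667,7), (7.154,7).
By the shoelace formula its area is 6.82.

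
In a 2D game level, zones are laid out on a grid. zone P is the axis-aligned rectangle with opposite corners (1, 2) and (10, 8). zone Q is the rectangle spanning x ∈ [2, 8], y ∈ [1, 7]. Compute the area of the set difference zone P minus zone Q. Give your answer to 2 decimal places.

24.00

|zone P∩zone Q|: x∈[2,8], y∈[2,7] → 6·5 = 30.
|zone P| = 54.
|zone P ∖ zone Q| = |zone P| − |zone P∩zone Q| = 54 − 30 = 24.00.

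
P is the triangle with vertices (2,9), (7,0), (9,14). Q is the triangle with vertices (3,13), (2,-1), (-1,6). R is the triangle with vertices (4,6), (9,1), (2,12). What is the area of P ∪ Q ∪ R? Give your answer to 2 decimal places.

By inclusion–exclusion:
Individual areas: |P| = 44, |Q| = 24.5, |R| = 10.
|P∩Q| = 0.5989.
|P∩R| = 8.5386.
|Q∩R| = 0.4306.
|P∩Q∩R| = 0.
|P ∪ Q ∪ R| = 78.5 − 9.5681 + 0 = 68.93.

68.93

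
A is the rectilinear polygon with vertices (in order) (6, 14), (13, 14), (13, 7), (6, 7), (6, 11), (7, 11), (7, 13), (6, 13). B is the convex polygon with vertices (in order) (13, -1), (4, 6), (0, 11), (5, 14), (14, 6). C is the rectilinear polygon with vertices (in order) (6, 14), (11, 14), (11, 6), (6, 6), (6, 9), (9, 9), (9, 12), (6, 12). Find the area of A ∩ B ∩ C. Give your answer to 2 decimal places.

11.15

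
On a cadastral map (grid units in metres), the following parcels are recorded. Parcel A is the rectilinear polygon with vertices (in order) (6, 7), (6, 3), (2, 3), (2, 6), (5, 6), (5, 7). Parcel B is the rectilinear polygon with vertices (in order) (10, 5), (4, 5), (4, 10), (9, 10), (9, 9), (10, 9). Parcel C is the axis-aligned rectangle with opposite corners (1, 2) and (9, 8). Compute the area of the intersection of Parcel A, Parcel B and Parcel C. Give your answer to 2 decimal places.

The intersection is the polygon with vertices (4,5), (4,6), (5,6), (5,7), (6,7), (6,5).
By the shoelace formula its area is 3.00.

3.00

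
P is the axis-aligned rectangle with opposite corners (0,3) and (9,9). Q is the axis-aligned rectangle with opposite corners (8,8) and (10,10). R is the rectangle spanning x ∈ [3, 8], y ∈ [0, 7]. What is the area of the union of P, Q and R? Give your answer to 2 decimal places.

72.00

By inclusion–exclusion:
Individual areas: |P| = 54, |Q| = 4, |R| = 35.
|P∩Q|: x∈[8,9], y∈[8,9] → 1·1 = 1.
|P∩R|: x∈[3,8], y∈[3,7] → 5·4 = 20.
|Q∩R| = 0 (no overlap).
|P∩Q∩R| = 0.
|P ∪ Q ∪ R| = 93 − 21 + 0 = 72.00.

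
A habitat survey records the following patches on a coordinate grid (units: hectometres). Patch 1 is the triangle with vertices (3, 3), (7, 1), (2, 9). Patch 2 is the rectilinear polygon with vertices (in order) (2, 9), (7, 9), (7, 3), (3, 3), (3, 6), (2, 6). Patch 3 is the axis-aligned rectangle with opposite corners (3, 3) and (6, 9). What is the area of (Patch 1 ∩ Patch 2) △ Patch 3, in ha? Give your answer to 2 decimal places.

|Patch 1 ∩ Patch 2| = 7.5.
|(Patch 1 ∩ Patch 2) ∩ Patch 3| = 6.05.
|(Patch 1 ∩ Patch 2) △ Patch 3| = 7.5 + 18 − 12.1 = 13.40.

13.40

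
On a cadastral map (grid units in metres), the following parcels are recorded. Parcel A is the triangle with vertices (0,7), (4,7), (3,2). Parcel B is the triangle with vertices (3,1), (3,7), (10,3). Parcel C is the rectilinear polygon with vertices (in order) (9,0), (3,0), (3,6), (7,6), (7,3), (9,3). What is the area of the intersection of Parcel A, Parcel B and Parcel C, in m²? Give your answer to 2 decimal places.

The intersection is the polygon with vertices (3,6), (3.8,6), (3,2).
By the shoelace formula its area is 1.60.

1.60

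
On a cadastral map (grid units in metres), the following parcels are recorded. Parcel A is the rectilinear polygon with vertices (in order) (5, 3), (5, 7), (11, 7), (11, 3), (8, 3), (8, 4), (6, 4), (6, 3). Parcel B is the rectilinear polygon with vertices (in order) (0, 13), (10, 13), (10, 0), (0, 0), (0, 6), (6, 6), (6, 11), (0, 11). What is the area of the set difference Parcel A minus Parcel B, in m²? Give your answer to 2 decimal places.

5.00

|Parcel A| = 22, |Parcel A∩Parcel B| = 17.
|Parcel A ∖ Parcel B| = |Parcel A| − |Parcel A∩Parcel B| = 22 − 17 = 5.00.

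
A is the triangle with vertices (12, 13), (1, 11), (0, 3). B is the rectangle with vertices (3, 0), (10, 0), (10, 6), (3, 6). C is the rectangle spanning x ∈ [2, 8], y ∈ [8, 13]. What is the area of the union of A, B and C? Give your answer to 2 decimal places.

94.15

By inclusion–exclusion:
Individual areas: |A| = 43, |B| = 42, |C| = 30.
|A∩B| = 0.15.
|A∩C| = 20.697.
|B∩C| = 0 (no overlap).
|A∩B∩C| = 0.
|A ∪ B ∪ C| = 115 − 20.847 + 0 = 94.15.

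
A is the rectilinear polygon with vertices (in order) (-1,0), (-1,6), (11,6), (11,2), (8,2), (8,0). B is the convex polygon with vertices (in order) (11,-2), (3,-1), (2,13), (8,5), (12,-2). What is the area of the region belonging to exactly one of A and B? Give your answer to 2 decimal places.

66.18

|A| = 66, |B| = 68, |A∩B| = 33.9107.
|A △ B| = |A| + |B| − 2·|A∩B| = 66 + 68 − 67.8214 = 66.18.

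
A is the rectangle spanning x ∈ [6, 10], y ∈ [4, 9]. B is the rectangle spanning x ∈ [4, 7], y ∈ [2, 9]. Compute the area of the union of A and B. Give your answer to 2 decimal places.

36.00

By inclusion–exclusion:
Individual areas: |A| = 20, |B| = 21.
|A∩B|: x∈[6,7], y∈[4,9] → 1·5 = 5.
|A ∪ B| = 41 − 5 = 36.00.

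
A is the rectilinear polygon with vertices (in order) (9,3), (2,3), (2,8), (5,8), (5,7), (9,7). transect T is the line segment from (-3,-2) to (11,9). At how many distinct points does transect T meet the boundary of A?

The segment meets the boundary at (8.455,7), (3.364,3).

2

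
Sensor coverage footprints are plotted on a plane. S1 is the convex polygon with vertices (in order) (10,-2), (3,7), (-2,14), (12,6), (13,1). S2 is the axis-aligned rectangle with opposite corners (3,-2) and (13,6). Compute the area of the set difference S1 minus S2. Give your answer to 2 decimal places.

|S1| = 75, |S1∩S2| = 41.8889.
|S1 ∖ S2| = |S1| − |S1∩S2| = 75 − 41.8889 = 33.11.

33.11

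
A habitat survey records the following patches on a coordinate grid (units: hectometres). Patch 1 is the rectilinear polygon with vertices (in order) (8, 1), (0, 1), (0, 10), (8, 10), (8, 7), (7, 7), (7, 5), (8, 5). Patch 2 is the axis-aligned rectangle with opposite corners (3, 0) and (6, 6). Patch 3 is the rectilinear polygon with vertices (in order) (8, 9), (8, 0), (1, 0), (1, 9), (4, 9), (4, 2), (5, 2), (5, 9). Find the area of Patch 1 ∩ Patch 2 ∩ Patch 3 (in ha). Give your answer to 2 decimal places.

The intersection is the polygon with vertices (3,6), (4,6), (4,2), (5,2), (5,6), (6,6), (6,1), (3,1).
By the shoelace formula its area is 11.00.

11.00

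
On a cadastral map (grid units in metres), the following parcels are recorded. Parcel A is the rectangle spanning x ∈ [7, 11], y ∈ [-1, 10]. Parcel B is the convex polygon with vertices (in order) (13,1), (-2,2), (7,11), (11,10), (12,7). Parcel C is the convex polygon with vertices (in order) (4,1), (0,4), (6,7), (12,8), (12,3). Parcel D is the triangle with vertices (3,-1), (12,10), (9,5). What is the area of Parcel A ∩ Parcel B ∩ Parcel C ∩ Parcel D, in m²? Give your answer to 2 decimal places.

3.66

The intersection is the polygon with vertices (10.667,7.778), (9,5), (7,3), (7,3.889), (10.105,7.684).
By the shoelace formula its area is 3.66.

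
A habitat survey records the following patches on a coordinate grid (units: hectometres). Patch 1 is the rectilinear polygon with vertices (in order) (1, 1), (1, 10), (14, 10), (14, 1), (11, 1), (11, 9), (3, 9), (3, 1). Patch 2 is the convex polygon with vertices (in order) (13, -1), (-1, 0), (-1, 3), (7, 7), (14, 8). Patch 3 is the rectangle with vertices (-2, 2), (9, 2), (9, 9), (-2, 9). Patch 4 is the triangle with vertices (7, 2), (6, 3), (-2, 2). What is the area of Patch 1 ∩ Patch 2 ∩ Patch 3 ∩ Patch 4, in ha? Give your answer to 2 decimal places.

The intersection is the polygon with vertices (3,2), (1,2), (1,2.375), (3,2.625).
By the shoelace formula its area is 1.00.

1.00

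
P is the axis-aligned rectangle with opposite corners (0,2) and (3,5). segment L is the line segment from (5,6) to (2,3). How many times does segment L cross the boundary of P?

1

The segment meets the boundary at (3,4).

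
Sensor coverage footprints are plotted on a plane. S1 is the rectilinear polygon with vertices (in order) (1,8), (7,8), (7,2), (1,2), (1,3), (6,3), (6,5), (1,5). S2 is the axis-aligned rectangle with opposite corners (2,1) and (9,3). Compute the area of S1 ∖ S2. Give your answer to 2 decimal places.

21.00

|S1| = 26, |S1∩S2| = 5.
|S1 ∖ S2| = |S1| − |S1∩S2| = 26 − 5 = 21.00.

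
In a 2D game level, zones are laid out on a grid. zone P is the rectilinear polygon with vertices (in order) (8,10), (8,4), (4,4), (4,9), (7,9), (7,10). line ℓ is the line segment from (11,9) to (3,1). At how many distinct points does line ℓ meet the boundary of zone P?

The segment meets the boundary at (6,4), (8,6).

2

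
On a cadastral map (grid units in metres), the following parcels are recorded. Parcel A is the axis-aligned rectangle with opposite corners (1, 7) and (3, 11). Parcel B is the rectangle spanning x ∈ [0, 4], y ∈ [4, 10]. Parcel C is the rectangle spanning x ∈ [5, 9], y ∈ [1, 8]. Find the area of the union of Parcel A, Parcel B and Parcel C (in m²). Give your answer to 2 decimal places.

54.00

By inclusion–exclusion:
Individual areas: |Parcel A| = 8, |Parcel B| = 24, |Parcel C| = 28.
|Parcel A∩Parcel B|: x∈[1,3], y∈[7,10] → 2·3 = 6.
|Parcel A∩Parcel C| = 0 (no overlap).
|Parcel B∩Parcel C| = 0 (no overlap).
|Parcel A∩Parcel B∩Parcel C| = 0.
|Parcel A ∪ Parcel B ∪ Parcel C| = 60 − 6 + 0 = 54.00.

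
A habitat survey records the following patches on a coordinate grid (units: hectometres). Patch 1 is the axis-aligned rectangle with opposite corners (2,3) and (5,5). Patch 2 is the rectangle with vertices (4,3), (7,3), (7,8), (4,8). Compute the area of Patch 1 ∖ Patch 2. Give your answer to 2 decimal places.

|Patch 1∩Patch 2|: x∈[4,5], y∈[3,5] → 1·2 = 2.
|Patch 1| = 6.
|Patch 1 ∖ Patch 2| = |Patch 1| − |Patch 1∩Patch 2| = 6 − 2 = 4.00.

4.00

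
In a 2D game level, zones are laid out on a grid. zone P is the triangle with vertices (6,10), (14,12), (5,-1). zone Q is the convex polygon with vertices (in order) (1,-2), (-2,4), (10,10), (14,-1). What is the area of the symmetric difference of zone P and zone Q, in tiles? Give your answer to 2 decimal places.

103.59

|zone P| = 43, |zone Q| = 118.5, |zone P∩zone Q| = 28.9552.
|zone P △ zone Q| = |zone P| + |zone Q| − 2·|zone P∩zone Q| = 43 + 118.5 − 57.9104 = 103.59.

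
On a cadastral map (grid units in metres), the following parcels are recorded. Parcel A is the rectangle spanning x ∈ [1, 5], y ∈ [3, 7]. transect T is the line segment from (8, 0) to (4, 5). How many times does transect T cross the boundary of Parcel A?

1

The segment meets the boundary at (5,3.75).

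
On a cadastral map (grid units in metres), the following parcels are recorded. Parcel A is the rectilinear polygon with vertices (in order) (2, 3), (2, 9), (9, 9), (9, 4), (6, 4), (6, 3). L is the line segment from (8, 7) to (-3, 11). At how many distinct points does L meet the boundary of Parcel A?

1

The segment meets the boundary at (2.5,9).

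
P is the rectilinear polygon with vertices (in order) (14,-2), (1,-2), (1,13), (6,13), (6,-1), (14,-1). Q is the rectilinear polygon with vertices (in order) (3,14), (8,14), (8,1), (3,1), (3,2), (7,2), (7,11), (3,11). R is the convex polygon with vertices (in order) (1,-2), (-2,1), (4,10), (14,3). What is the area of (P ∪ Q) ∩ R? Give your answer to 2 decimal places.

54.59

|P ∪ Q| = 103.
|(P ∪ Q) ∩ R| = 54.59.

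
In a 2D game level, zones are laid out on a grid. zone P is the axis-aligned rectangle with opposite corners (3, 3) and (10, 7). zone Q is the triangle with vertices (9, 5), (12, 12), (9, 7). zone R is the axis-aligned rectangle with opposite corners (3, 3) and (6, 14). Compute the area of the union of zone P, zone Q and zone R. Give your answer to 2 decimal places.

51.14

By inclusion–exclusion:
Individual areas: |zone P| = 28, |zone Q| = 3, |zone R| = 33.
|zone P∩zone Q| = 0.8571.
|zone P∩zone R|: x∈[3,6], y∈[3,7] → 3·4 = 12.
|zone Q∩zone R| = 0.
|zone P∩zone Q∩zone R| = 0.
|zone P ∪ zone Q ∪ zone R| = 64 − 12.8571 + 0 = 51.14.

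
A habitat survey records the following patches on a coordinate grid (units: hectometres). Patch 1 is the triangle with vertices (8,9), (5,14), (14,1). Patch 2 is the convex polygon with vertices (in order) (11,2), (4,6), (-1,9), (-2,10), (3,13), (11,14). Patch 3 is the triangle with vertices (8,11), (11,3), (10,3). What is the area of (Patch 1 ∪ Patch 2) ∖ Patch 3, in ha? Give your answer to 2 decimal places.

87.02

|Patch 1 ∪ Patch 2| = 91.0222.
|(Patch 1 ∪ Patch 2) ∩ Patch 3| = 4.
|(Patch 1 ∪ Patch 2) ∖ Patch 3| = 91.0222 − 4 = 87.02.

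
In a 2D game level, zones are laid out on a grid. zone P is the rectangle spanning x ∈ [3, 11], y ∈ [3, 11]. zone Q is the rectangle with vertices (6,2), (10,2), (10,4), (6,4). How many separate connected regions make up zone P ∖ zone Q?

1

zone P ∖ zone Q is a single connected region.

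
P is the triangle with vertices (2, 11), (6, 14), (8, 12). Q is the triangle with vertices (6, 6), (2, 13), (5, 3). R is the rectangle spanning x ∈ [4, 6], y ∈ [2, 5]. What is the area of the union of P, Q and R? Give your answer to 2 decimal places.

By inclusion–exclusion:
Individual areas: |P| = 7, |Q| = 9.5, |R| = 6.
|P∩Q| = 0.1618.
|P∩R| = 0.
|Q∩R| = 1.2667.
|P∩Q∩R| = 0.
|P ∪ Q ∪ R| = 22.5 − 1.4285 + 0 = 21.07.

21.07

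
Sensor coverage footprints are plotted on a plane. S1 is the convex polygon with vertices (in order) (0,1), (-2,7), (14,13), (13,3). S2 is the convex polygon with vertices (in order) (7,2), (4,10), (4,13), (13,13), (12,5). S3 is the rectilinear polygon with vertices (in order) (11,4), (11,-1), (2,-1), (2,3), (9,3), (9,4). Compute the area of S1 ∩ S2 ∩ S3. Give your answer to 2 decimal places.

1.55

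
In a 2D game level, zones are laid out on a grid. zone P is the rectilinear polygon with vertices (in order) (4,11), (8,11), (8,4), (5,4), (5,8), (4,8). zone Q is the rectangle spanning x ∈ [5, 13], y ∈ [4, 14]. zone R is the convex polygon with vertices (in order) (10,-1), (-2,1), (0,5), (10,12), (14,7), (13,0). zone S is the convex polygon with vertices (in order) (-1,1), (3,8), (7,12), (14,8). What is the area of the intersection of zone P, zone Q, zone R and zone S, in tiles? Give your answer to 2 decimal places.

The intersection is the polygon with vertices (5,4), (5,8), (5,8.5), (8,10.6), (8,5.2), (5.429,4).
By the shoelace formula its area is 15.11.

15.11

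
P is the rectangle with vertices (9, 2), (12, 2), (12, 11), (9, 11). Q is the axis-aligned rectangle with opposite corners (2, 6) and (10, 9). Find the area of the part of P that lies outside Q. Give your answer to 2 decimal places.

|P∩Q|: x∈[9,10], y∈[6,9] → 1·3 = 3.
|P| = 27.
|P ∖ Q| = |P| − |P∩Q| = 27 − 3 = 24.00.

24.00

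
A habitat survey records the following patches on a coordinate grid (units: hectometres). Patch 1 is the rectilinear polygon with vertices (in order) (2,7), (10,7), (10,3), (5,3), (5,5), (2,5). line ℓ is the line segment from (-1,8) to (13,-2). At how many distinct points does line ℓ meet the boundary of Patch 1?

4

The segment meets the boundary at (5,3.714), (6,3), (3.2,5), (2,5.857).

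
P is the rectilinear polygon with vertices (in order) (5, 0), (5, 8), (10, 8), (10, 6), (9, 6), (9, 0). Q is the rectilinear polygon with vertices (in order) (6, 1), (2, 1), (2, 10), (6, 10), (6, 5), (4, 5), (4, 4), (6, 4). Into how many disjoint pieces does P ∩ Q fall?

2

P ∩ Q splits into 2 disjoint pieces (area 3, area 3).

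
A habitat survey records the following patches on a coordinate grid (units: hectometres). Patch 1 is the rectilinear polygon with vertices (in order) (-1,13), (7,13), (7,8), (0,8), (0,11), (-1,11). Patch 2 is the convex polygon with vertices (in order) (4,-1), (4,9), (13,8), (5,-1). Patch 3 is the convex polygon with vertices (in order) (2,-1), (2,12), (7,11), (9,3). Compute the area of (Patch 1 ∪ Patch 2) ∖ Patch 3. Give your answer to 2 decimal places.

|Patch 1 ∪ Patch 2| = 84.
|(Patch 1 ∪ Patch 2) ∩ Patch 3| = 46.7414.
|(Patch 1 ∪ Patch 2) ∖ Patch 3| = 84 − 46.7414 = 37.26.

37.26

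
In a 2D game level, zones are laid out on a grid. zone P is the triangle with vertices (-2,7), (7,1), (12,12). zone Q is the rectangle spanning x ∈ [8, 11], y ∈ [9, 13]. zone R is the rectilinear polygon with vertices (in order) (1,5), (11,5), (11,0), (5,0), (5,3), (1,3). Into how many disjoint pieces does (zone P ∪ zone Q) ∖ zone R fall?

2

(zone P ∪ zone Q) ∖ zone R splits into 2 disjoint pieces (area 0.3333, area 54.6877).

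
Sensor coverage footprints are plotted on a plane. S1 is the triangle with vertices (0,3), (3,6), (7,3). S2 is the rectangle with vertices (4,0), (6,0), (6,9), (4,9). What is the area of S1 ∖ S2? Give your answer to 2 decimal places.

7.50

|S1| = 10.5, |S1∩S2| = 3.
|S1 ∖ S2| = |S1| − |S1∩S2| = 10.5 − 3 = 7.50.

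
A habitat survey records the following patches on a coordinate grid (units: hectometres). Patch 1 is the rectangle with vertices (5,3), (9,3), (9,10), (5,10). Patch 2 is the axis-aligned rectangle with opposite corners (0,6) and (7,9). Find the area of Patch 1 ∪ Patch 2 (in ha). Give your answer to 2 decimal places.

By inclusion–exclusion:
Individual areas: |Patch 1| = 28, |Patch 2| = 21.
|Patch 1∩Patch 2|: x∈[5,7], y∈[6,9] → 2·3 = 6.
|Patch 1 ∪ Patch 2| = 49 − 6 = 43.00.

43.00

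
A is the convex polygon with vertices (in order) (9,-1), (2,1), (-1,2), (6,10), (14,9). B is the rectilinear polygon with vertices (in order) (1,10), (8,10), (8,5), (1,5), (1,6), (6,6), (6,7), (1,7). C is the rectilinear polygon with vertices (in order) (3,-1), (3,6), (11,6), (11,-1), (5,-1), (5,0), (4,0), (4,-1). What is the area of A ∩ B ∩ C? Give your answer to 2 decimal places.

The intersection is the polygon with vertices (6,6), (8,6), (8,5), (3,5), (3,6).
By the shoelace formula its area is 5.00.

5.00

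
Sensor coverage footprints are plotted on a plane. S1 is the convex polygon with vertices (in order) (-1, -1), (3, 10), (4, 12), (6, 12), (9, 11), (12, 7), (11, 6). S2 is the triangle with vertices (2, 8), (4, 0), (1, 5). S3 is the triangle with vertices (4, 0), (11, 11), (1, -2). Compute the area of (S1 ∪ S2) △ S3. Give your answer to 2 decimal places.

78.69

|S1 ∪ S2| = 79.054.
|(S1 ∪ S2) ∩ S3| = 4.933.
|(S1 ∪ S2) △ S3| = 79.054 + 9.5 − 9.8659 = 78.69.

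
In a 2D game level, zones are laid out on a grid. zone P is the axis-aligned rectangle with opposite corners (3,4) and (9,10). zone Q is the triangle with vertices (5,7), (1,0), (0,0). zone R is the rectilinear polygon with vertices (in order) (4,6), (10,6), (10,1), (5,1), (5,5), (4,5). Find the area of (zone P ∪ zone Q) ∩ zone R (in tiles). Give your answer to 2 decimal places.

The region (zone P ∪ zone Q) ∩ zone R is the polygon with vertices (9,4), (5,4), (5,5), (4,5), (4,6), (9,6).
By the shoelace formula its area is 9.00.

9.00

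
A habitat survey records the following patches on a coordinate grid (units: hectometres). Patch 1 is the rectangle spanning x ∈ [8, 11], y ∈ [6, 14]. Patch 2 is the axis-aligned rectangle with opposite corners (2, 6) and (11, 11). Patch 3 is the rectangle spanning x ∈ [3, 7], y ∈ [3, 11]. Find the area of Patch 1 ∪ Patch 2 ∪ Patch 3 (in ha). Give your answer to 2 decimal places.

By inclusion–exclusion:
Individual areas: |Patch 1| = 24, |Patch 2| = 45, |Patch 3| = 32.
|Patch 1∩Patch 2|: x∈[8,11], y∈[6,11] → 3·5 = 15.
|Patch 1∩Patch 3| = 0 (no overlap).
|Patch 2∩Patch 3|: x∈[3,7], y∈[6,11] → 4·5 = 20.
|Patch 1∩Patch 2∩Patch 3| = 0.
|Patch 1 ∪ Patch 2 ∪ Patch 3| = 101 − 35 + 0 = 66.00.

66.00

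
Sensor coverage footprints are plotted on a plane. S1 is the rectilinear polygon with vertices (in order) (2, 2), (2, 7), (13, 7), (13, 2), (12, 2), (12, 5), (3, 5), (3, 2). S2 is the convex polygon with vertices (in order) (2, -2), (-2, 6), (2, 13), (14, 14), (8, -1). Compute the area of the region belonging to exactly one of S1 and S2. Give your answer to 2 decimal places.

148.80

|S1| = 28, |S2| = 162, |S1∩S2| = 20.6.
|S1 △ S2| = |S1| + |S2| − 2·|S1∩S2| = 28 + 162 − 41.2 = 148.80.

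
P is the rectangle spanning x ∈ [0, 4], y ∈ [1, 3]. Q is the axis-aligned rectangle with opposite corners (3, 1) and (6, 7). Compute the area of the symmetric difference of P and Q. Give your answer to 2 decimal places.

|P∩Q|: x∈[3,4], y∈[1,3] → 1·2 = 2.
|P △ Q| = |P| + |Q| − 2·|P∩Q| = 8 + 18 − 4 = 22.00.

22.00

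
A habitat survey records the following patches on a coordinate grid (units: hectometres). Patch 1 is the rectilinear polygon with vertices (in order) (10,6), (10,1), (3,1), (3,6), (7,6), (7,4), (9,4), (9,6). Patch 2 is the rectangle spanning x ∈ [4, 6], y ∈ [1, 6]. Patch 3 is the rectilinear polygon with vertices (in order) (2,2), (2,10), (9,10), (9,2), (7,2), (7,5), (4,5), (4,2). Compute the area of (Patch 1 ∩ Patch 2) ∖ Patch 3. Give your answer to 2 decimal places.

|Patch 1 ∩ Patch 2| = 10.
|(Patch 1 ∩ Patch 2) ∩ Patch 3| = 2.
|(Patch 1 ∩ Patch 2) ∖ Patch 3| = 10 − 2 = 8.00.

8.00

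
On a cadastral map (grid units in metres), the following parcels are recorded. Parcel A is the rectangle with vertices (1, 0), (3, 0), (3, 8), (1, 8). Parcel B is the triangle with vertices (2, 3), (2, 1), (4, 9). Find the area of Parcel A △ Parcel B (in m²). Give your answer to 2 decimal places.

|Parcel A| = 16, |Parcel B| = 2, |Parcel A∩Parcel B| = 1.5.
|Parcel A △ Parcel B| = |Parcel A| + |Parcel B| − 2·|Parcel A∩Parcel B| = 16 + 2 − 3 = 15.00.

15.00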